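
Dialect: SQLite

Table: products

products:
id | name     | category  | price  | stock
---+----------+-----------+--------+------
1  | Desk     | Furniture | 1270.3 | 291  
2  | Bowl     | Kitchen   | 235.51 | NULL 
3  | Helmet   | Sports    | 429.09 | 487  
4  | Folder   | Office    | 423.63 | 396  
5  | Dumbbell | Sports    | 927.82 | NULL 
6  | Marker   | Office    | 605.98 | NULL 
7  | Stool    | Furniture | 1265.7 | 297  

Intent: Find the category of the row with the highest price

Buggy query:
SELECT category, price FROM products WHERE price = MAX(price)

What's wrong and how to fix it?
Bug: WHERE is evaluated per row; an aggregate over the whole table isn't defined there

Fix: Wrap MAX in a scalar subquery so WHERE compares against a single value

Corrected query:
SELECT category, price FROM products WHERE price = (SELECT MAX(price) FROM products)

Result:
category  | price 
----------+-------
Furniture | 1270.3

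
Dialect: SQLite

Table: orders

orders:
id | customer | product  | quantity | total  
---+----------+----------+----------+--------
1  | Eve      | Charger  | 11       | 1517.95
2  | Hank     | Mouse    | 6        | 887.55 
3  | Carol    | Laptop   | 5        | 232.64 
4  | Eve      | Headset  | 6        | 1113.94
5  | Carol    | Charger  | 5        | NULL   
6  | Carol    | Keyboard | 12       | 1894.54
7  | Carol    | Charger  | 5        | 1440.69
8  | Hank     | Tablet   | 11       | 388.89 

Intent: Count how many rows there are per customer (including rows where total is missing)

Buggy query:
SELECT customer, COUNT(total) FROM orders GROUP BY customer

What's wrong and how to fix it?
Bug: COUNT(column) counts non-NULL values only; rows with NULL total aren't counted

Fix: Replace COUNT(total) with COUNT(*)

Corrected query:
SELECT customer, COUNT(*) FROM orders GROUP BY customer

Result:
customer | COUNT(*)
---------+---------
Carol    | 4       
Eve      | 2       
Hank     | 2       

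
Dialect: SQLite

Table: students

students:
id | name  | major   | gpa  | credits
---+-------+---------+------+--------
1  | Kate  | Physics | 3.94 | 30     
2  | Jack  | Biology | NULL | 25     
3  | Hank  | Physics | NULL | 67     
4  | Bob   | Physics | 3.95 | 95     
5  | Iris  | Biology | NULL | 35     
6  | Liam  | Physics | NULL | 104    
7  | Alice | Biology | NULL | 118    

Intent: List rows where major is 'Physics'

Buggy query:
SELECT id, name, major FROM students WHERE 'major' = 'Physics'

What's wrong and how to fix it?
Bug: 'major' in single quotes is a string literal, not the column; the comparison is literal-vs-literal and never true

Fix: Reference the column as major without single quotes

Corrected query:
SELECT id, name, major FROM students WHERE major = 'Physics'

Result:
id | name | major  
---+------+--------
1  | Kate | Physics
3  | Hank | Physics
4  | Bob  | Physics
6  | Liam | Physics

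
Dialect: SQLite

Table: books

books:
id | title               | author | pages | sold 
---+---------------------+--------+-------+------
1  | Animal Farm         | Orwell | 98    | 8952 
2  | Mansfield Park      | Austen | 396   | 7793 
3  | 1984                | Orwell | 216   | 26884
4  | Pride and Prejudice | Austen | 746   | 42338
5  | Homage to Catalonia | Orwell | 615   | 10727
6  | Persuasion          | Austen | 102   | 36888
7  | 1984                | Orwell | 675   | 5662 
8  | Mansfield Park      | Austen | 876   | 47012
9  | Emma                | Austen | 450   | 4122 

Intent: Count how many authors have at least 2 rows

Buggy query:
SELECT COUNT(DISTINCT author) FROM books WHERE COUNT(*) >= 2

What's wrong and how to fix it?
Bug: WHERE filters individual rows, not groups, so a group-level COUNT is invalid there

Fix: Group first with HAVING COUNT(*) >= 2, then COUNT the resulting groups

Corrected query:
SELECT COUNT(*) FROM (SELECT author FROM books GROUP BY author HAVING COUNT(*) >= 2)

Result:
COUNT(*)
--------
2       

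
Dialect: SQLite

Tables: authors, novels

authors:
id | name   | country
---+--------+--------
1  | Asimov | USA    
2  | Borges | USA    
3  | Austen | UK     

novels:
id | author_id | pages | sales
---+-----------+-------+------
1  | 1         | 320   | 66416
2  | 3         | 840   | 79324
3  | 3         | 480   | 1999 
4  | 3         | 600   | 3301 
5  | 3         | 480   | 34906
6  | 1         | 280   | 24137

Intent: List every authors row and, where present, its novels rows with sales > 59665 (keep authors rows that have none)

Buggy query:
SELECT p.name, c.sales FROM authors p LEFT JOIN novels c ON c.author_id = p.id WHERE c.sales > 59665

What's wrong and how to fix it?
Bug: A WHERE condition on the right-hand table after LEFT JOIN drops unmatched parents

Fix: Put 'c.sales > 59665' in the JOIN's ON clause instead of WHERE

Corrected query:
SELECT p.name, c.sales FROM authors p LEFT JOIN novels c ON c.author_id = p.id AND c.sales > 59665

Result:
name   | sales
-------+------
Asimov | 66416
Borges | NULL 
Austen | 79324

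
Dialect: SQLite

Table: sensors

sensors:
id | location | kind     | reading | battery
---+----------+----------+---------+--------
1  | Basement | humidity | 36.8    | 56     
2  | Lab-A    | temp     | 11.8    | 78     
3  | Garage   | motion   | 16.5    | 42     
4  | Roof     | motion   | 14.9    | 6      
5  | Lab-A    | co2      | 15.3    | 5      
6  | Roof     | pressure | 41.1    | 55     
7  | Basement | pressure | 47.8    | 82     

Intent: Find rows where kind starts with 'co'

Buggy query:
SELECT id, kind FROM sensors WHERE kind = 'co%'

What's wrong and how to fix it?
Bug: Wildcards only work with LIKE; '=' treats '%' as a literal character

Fix: Use LIKE for wildcard pattern matching

Corrected query:
SELECT id, kind FROM sensors WHERE kind LIKE 'co%'

Result:
id | kind
---+-----
5  | co2 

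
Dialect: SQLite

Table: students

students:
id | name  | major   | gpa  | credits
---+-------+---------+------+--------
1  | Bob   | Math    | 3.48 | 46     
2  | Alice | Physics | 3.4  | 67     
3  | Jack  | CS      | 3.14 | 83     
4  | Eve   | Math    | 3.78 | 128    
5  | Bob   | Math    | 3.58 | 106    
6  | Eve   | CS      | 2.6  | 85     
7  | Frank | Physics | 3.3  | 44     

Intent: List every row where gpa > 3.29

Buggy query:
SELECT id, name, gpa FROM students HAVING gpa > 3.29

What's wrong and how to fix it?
Bug: HAVING filters the output of aggregation, but this query has no GROUP BY and no aggregate functions, so SQLite rejects it (HAVING clause on a non-aggregate query); the condition here is per row

Fix: Replace HAVING with WHERE since the condition applies to individual rows

Corrected query:
SELECT id, name, gpa FROM students WHERE gpa > 3.29

Result:
id | name  | gpa 
---+-------+-----
1  | Bob   | 3.48
2  | Alice | 3.4 
4  | Eve   | 3.78
5  | Bob   | 3.58
7  | Frank | 3.3 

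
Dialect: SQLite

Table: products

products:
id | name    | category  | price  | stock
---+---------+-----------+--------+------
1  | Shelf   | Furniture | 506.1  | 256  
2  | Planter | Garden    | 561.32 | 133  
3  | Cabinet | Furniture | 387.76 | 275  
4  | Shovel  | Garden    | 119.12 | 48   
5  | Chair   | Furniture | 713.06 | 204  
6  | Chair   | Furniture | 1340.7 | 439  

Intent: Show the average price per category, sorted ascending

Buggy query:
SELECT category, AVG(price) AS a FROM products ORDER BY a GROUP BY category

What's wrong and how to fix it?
Bug: ORDER BY appears before GROUP BY; SQL clause order requires GROUP BY first

Fix: Reorder: SELECT … FROM … GROUP BY … ORDER BY …

Corrected query:
SELECT category, AVG(price) AS a FROM products GROUP BY category ORDER BY a

Result:
category  | a      
----------+--------
Garden    | 340.22 
Furniture | 736.905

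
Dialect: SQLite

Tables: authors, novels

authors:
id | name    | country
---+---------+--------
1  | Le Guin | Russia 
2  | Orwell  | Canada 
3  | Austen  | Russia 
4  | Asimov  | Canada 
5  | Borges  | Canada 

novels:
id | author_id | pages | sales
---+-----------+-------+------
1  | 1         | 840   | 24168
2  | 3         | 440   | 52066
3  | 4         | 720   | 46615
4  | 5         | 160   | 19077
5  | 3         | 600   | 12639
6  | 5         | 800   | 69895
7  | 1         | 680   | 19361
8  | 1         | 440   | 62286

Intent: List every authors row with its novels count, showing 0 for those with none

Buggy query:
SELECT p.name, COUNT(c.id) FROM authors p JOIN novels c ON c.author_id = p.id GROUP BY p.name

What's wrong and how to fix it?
Bug: An inner join excludes parents with zero children

Fix: Switch to LEFT JOIN to retain unmatched parent rows

Corrected query:
SELECT p.name, COUNT(c.id) FROM authors p LEFT JOIN novels c ON c.author_id = p.id GROUP BY p.name

Result:
name    | COUNT(c.id)
--------+------------
Asimov  | 1          
Austen  | 2          
Borges  | 2          
Le Guin | 3          
Orwell  | 0          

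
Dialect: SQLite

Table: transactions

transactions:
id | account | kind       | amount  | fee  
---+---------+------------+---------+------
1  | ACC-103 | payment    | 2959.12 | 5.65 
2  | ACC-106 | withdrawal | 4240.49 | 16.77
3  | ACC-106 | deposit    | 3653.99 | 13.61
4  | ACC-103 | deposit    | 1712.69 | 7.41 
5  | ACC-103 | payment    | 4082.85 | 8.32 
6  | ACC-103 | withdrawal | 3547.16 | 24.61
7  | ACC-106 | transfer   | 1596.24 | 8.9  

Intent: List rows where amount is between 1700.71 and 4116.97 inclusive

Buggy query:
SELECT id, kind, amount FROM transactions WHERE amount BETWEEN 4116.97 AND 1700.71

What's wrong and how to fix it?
Bug: The bounds are reversed; BETWEEN a AND b requires a <= b to match anything

Fix: Swap the bounds so the smaller value comes first

Corrected query:
SELECT id, kind, amount FROM transactions WHERE amount BETWEEN 1700.71 AND 4116.97

Result:
id | kind       | amount 
---+------------+--------
1  | payment    | 2959.12
3  | deposit    | 3653.99
4  | deposit    | 1712.69
5  | payment    | 4082.85
6  | withdrawal | 3547.16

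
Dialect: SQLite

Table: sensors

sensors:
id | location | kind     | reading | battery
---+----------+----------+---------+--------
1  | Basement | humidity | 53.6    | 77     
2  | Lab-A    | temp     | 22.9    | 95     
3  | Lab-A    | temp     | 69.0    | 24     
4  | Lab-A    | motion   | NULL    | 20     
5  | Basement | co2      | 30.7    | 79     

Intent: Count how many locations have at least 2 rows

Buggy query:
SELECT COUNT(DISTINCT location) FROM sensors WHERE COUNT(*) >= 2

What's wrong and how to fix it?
Bug: WHERE filters individual rows, not groups, so a group-level COUNT is invalid there

Fix: Group first with HAVING COUNT(*) >= 2, then COUNT the resulting groups

Corrected query:
SELECT COUNT(*) FROM (SELECT location FROM sensors GROUP BY location HAVING COUNT(*) >= 2)

Result:
COUNT(*)
--------
2       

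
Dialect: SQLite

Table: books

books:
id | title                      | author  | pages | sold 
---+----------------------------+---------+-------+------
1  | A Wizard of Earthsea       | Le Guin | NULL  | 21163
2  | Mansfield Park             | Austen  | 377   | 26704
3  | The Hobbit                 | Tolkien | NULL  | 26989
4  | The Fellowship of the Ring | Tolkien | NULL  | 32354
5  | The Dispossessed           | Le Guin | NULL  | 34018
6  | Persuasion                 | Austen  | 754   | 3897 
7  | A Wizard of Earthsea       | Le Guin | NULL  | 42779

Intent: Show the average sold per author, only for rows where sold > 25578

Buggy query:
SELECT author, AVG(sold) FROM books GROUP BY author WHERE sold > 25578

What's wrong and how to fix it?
Bug: WHERE cannot follow GROUP BY

Fix: Place WHERE between FROM and GROUP BY

Corrected query:
SELECT author, AVG(sold) FROM books WHERE sold > 25578 GROUP BY author

Result:
author  | AVG(sold)
--------+----------
Austen  | 26704    
Le Guin | 38398.5  
Tolkien | 29671.5  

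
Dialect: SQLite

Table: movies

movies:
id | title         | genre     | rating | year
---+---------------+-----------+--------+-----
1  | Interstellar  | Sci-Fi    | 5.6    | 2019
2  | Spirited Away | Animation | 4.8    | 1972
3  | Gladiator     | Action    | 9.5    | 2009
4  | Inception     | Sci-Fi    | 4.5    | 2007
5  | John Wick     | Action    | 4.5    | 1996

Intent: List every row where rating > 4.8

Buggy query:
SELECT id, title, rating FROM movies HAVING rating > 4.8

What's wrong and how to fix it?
Bug: This is a non-aggregate query (no GROUP BY, no aggregates), so in SQLite the HAVING clause is invalid here; a row-level condition belongs in WHERE

Fix: Replace HAVING with WHERE since the condition applies to individual rows

Corrected query:
SELECT id, title, rating FROM movies WHERE rating > 4.8

Result:
id | title        | rating
---+--------------+-------
1  | Interstellar | 5.6   
3  | Gladiator    | 9.5   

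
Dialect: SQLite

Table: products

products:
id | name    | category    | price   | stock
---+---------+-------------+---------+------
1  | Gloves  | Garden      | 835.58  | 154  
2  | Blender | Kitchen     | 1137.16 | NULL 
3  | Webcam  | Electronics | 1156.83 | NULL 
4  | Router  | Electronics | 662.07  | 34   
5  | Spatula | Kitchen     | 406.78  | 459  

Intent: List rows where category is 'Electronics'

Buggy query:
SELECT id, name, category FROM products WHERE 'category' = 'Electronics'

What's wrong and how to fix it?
Bug: Single quotes denote string literals in SQL; the column name is being compared as a constant string

Fix: Reference the column as category without single quotes

Corrected query:
SELECT id, name, category FROM products WHERE category = 'Electronics'

Result:
id | name   | category   
---+--------+------------
3  | Webcam | Electronics
4  | Router | Electronics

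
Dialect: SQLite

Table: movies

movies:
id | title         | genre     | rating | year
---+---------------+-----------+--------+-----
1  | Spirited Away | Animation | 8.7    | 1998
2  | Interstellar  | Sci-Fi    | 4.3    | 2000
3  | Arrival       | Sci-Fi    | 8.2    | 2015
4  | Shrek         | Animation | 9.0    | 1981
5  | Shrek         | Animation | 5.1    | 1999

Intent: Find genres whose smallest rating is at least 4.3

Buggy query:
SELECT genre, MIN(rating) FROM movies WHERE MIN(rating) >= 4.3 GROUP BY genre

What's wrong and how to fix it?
Bug: Aggregates like MIN are computed per group after WHERE runs

Fix: Use HAVING for the per-group MIN condition

Corrected query:
SELECT genre, MIN(rating) FROM movies GROUP BY genre HAVING MIN(rating) >= 4.3

Result:
genre     | MIN(rating)
----------+------------
Animation | 5.1        
Sci-Fi    | 4.3        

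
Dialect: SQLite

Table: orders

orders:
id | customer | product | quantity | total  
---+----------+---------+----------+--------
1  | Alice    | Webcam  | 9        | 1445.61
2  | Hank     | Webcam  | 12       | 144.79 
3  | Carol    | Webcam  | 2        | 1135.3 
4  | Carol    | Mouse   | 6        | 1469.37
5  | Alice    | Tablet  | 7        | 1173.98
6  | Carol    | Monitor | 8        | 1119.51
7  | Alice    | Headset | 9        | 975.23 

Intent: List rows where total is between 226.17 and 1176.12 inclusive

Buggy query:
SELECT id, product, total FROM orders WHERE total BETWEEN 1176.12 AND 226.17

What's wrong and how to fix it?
Bug: BETWEEN expects the lower bound first; with 1176.12 AND 226.17 the range is empty

Fix: Write BETWEEN 226.17 AND 1176.12

Corrected query:
SELECT id, product, total FROM orders WHERE total BETWEEN 226.17 AND 1176.12

Result:
id | product | total  
---+---------+--------
3  | Webcam  | 1135.3 
5  | Tablet  | 1173.98
6  | Monitor | 1119.51
7  | Headset | 975.23 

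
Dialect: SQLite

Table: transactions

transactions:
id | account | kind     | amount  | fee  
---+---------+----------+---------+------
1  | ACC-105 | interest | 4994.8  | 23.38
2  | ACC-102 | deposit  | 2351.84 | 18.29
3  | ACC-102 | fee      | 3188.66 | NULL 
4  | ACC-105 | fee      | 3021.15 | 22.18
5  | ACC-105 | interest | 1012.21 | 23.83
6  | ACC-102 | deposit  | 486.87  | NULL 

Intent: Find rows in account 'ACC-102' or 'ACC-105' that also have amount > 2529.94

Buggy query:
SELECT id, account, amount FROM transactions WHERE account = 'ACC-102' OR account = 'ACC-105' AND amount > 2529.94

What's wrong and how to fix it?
Bug: AND binds tighter than OR, so this parses as account = 'ACC-102' OR (account = 'ACC-105' AND amount > 2529.94)

Fix: Add parentheses around the OR so the AND applies to both alternatives

Corrected query:
SELECT id, account, amount FROM transactions WHERE (account = 'ACC-102' OR account = 'ACC-105') AND amount > 2529.94

Result:
id | account | amount 
---+---------+--------
1  | ACC-105 | 4994.8 
3  | ACC-102 | 3188.66
4  | ACC-105 | 3021.15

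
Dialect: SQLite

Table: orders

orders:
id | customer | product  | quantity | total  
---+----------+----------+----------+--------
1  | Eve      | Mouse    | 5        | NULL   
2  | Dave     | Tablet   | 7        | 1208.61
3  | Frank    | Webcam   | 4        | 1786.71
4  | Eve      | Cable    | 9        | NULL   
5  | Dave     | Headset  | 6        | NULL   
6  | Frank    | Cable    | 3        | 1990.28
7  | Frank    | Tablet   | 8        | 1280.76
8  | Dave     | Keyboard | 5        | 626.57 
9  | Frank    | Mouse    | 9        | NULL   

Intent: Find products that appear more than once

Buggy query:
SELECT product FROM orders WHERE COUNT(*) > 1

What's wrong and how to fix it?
Bug: WHERE can't reference COUNT(*); aggregates are computed after WHERE

Fix: GROUP BY product, then filter groups with HAVING COUNT(*) > 1

Corrected query:
SELECT product FROM orders GROUP BY product HAVING COUNT(*) > 1

Result:
product
-------
Cable  
Mouse  
Tablet 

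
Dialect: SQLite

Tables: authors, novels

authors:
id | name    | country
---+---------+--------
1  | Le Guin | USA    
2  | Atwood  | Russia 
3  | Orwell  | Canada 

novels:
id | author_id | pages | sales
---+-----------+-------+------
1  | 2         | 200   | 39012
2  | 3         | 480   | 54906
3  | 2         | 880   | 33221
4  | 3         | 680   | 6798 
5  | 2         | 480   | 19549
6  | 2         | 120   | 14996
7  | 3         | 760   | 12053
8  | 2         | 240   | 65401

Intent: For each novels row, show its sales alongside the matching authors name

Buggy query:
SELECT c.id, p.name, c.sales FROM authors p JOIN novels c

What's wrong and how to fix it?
Bug: Missing join condition: each novels row is matched to all authors rows instead of just its own

Fix: Add ON c.author_id = p.id to the JOIN

Corrected query:
SELECT c.id, p.name, c.sales FROM authors p JOIN novels c ON c.author_id = p.id

Result:
id | name   | sales
---+--------+------
1  | Atwood | 39012
2  | Orwell | 54906
3  | Atwood | 33221
4  | Orwell | 6798 
5  | Atwood | 19549
6  | Atwood | 14996
7  | Orwell | 12053
8  | Atwood | 65401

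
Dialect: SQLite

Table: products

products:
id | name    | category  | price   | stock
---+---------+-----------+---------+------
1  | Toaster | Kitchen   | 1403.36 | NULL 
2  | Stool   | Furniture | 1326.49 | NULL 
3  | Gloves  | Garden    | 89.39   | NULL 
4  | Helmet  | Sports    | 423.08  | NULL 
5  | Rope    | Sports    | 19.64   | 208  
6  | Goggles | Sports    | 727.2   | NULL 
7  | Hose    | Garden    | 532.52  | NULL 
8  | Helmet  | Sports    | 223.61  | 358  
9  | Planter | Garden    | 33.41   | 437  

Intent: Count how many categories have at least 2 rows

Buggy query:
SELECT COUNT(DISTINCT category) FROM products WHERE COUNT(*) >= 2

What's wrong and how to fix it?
Bug: WHERE filters individual rows, not groups, so a group-level COUNT is invalid there

Fix: Use a subquery that GROUPs and filters with HAVING, then count its rows

Corrected query:
SELECT COUNT(*) FROM (SELECT category FROM products GROUP BY category HAVING COUNT(*) >= 2)

Result:
COUNT(*)
--------
2       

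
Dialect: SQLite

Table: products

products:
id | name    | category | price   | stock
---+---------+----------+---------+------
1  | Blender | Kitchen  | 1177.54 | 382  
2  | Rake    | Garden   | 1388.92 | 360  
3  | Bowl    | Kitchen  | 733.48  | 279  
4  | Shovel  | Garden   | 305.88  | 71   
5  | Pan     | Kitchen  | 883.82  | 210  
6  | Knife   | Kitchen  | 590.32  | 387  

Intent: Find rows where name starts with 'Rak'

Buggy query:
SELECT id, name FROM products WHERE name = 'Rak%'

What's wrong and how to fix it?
Bug: '=' compares the literal string including the % character; pattern matching needs LIKE

Fix: Replace '=' with LIKE so 'Rak%' is treated as a pattern

Corrected query:
SELECT id, name FROM products WHERE name LIKE 'Rak%'

Result:
id | name
---+-----
2  | Rake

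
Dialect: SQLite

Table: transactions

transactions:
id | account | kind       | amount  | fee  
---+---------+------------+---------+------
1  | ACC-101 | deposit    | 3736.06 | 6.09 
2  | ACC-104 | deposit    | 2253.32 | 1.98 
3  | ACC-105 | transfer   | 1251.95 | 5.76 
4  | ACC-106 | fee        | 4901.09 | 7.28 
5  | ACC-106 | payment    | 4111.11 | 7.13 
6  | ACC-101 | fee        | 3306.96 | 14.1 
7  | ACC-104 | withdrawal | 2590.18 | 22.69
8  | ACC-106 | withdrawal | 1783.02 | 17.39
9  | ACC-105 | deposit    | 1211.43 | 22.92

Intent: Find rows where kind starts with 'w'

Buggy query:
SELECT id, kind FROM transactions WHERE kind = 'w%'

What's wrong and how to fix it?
Bug: Wildcards only work with LIKE; '=' treats '%' as a literal character

Fix: Replace '=' with LIKE so 'w%' is treated as a pattern

Corrected query:
SELECT id, kind FROM transactions WHERE kind LIKE 'w%'

Result:
id | kind      
---+-----------
7  | withdrawal
8  | withdrawal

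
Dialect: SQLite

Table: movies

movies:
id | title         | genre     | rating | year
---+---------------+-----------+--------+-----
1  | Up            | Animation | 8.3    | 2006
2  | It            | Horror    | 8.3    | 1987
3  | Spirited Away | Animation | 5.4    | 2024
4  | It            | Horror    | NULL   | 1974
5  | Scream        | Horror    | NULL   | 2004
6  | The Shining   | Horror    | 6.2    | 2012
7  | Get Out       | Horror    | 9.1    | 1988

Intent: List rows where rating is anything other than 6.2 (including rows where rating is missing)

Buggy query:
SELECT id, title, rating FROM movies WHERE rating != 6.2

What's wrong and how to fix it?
Bug: 'rating != 6.2' is unknown when rating is NULL, so NULL rows are silently excluded

Fix: Add an explicit OR rating IS NULL to include the missing-value rows

Corrected query:
SELECT id, title, rating FROM movies WHERE rating != 6.2 OR rating IS NULL

Result:
id | title         | rating
---+---------------+-------
1  | Up            | 8.3   
2  | It            | 8.3   
3  | Spirited Away | 5.4   
4  | It            | NULL  
5  | Scream        | NULL  
7  | Get Out       | 9.1   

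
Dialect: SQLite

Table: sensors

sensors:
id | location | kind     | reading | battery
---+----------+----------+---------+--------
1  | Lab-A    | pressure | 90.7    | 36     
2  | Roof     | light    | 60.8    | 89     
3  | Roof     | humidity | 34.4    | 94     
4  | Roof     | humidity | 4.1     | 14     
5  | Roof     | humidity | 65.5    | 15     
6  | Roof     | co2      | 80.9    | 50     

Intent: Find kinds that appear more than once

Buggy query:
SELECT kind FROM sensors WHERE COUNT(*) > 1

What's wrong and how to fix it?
Bug: WHERE can't reference COUNT(*); aggregates are computed after WHERE

Fix: GROUP BY kind, then filter groups with HAVING COUNT(*) > 1

Corrected query:
SELECT kind FROM sensors GROUP BY kind HAVING COUNT(*) > 1

Result:
kind    
--------
humidity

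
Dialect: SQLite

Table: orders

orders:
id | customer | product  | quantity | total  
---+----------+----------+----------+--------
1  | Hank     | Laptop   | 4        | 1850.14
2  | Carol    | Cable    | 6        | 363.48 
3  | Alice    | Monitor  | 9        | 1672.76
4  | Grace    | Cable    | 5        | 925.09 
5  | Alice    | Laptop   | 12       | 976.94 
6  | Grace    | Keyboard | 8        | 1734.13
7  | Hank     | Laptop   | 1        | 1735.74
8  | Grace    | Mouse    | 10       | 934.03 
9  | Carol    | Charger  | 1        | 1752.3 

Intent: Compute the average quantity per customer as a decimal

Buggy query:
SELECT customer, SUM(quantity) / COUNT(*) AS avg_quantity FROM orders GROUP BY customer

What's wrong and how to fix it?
Bug: SUM(quantity) and COUNT(*) are both integers; the division truncates the fractional part

Fix: Cast one side to REAL so the division keeps the fractional part

Corrected query:
SELECT customer, SUM(quantity) * 1.0 / COUNT(*) AS avg_quantity FROM orders GROUP BY customer

Result:
customer | avg_quantity
---------+-------------
Alice    | 10.5        
Carol    | 3.5         
Grace    | 7.666667    
Hank     | 2.5         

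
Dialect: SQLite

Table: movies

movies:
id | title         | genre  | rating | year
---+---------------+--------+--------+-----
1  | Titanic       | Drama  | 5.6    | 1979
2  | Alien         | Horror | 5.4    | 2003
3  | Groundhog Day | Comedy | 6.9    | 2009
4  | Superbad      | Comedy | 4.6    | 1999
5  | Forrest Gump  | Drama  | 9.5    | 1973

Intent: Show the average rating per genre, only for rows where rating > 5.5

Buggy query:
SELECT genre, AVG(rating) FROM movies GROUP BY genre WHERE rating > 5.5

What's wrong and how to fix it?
Bug: WHERE cannot follow GROUP BY

Fix: Move the WHERE clause before GROUP BY

Corrected query:
SELECT genre, AVG(rating) FROM movies WHERE rating > 5.5 GROUP BY genre

Result:
genre  | AVG(rating)
-------+------------
Comedy | 6.9        
Drama  | 7.55       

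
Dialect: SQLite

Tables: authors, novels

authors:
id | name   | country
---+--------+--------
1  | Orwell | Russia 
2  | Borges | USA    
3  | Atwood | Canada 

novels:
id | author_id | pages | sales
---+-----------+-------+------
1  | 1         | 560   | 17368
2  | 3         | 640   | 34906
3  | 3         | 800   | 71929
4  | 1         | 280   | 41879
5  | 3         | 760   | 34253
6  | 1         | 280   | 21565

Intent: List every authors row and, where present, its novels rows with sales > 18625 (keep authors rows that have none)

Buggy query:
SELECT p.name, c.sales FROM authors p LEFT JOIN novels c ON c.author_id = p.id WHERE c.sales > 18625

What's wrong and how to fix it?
Bug: A WHERE condition on the right-hand table after LEFT JOIN drops unmatched parents

Fix: Move the right-table condition into the ON clause so unmatched parents are kept

Corrected query:
SELECT p.name, c.sales FROM authors p LEFT JOIN novels c ON c.author_id = p.id AND c.sales > 18625

Result:
name   | sales
-------+------
Orwell | 21565
Orwell | 41879
Borges | NULL 
Atwood | 34253
Atwood | 34906
Atwood | 71929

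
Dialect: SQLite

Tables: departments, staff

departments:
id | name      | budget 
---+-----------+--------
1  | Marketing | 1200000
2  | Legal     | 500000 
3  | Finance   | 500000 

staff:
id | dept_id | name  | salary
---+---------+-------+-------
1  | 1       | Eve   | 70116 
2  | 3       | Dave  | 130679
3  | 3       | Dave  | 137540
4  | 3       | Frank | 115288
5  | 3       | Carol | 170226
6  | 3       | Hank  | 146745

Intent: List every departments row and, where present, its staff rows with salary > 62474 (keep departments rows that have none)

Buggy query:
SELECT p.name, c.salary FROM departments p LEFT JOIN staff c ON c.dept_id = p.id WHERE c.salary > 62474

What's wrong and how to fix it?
Bug: Filtering c.salary in WHERE discards the NULL rows produced by LEFT JOIN, turning it into an inner join

Fix: Put 'c.salary > 62474' in the JOIN's ON clause instead of WHERE

Corrected query:
SELECT p.name, c.salary FROM departments p LEFT JOIN staff c ON c.dept_id = p.id AND c.salary > 62474

Result:
name      | salary
----------+-------
Marketing | 70116 
Legal     | NULL  
Finance   | 115288
Finance   | 130679
Finance   | 137540
Finance   | 146745
Finance   | 170226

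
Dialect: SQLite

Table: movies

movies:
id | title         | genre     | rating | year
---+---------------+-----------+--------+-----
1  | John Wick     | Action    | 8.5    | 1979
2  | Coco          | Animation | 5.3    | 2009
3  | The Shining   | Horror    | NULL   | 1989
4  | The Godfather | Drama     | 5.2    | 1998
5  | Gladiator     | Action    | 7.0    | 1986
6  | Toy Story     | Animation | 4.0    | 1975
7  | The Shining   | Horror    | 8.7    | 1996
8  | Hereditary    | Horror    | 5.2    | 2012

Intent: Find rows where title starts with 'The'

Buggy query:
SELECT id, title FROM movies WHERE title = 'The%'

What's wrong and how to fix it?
Bug: Wildcards only work with LIKE; '=' treats '%' as a literal character

Fix: Replace '=' with LIKE so 'The%' is treated as a pattern

Corrected query:
SELECT id, title FROM movies WHERE title LIKE 'The%'

Result:
id | title        
---+--------------
3  | The Shining  
4  | The Godfather
7  | The Shining  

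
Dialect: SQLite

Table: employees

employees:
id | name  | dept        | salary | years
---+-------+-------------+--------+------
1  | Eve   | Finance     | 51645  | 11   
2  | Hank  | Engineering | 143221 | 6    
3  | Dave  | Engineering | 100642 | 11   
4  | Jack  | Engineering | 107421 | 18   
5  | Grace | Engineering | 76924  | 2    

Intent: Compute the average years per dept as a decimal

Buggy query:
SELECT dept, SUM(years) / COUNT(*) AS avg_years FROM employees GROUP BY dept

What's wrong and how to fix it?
Bug: Both operands are integers, so '/' performs integer division and truncates

Fix: Multiply by 1.0 (or CAST to REAL) to force floating-point division

Corrected query:
SELECT dept, SUM(years) * 1.0 / COUNT(*) AS avg_years FROM employees GROUP BY dept

Result:
dept        | avg_years
------------+----------
Engineering | 9.25     
Finance     | 11       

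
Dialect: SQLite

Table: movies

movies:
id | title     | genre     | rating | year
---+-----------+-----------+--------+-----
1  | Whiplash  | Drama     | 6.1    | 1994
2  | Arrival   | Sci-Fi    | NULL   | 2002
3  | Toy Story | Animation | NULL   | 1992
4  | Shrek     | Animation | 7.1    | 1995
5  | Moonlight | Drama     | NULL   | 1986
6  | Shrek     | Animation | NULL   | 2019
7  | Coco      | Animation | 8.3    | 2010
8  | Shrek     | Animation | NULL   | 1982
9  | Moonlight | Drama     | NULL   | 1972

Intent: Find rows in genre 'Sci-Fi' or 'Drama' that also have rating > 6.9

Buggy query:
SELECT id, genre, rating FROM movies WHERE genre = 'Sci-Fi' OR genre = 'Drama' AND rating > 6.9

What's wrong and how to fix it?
Bug: AND binds tighter than OR, so this parses as genre = 'Sci-Fi' OR (genre = 'Drama' AND rating > 6.9)

Fix: Add parentheses around the OR so the AND applies to both alternatives

Corrected query:
SELECT id, genre, rating FROM movies WHERE (genre = 'Sci-Fi' OR genre = 'Drama') AND rating > 6.9

Result:
(no rows)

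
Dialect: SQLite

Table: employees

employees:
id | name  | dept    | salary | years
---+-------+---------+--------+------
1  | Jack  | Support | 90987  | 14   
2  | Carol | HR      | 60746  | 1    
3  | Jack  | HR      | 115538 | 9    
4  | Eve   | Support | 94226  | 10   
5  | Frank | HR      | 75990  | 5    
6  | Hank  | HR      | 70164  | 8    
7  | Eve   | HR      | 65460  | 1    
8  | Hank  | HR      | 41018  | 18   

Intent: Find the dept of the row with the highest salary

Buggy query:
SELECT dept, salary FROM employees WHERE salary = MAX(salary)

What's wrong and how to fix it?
Bug: WHERE is evaluated per row; an aggregate over the whole table isn't defined there

Fix: Use a subquery: WHERE salary = (SELECT MAX(salary) FROM employees)

Corrected query:
SELECT dept, salary FROM employees WHERE salary = (SELECT MAX(salary) FROM employees)

Result:
dept | salary
-----+-------
HR   | 115538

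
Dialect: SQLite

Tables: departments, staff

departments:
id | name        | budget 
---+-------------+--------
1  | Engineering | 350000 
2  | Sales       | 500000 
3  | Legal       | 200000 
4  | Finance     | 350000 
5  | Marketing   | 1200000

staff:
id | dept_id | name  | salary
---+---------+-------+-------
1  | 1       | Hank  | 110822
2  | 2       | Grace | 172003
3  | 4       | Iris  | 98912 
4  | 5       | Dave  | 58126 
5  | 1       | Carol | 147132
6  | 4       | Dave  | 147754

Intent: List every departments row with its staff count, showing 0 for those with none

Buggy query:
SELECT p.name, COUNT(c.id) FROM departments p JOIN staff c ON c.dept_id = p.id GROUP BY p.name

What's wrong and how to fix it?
Bug: An inner join excludes parents with zero children

Fix: Use LEFT JOIN so parents without children still appear (COUNT(c.id) gives 0)

Corrected query:
SELECT p.name, COUNT(c.id) FROM departments p LEFT JOIN staff c ON c.dept_id = p.id GROUP BY p.name

Result:
name        | COUNT(c.id)
------------+------------
Engineering | 2          
Finance     | 2          
Legal       | 0          
Marketing   | 1          
Sales       | 1          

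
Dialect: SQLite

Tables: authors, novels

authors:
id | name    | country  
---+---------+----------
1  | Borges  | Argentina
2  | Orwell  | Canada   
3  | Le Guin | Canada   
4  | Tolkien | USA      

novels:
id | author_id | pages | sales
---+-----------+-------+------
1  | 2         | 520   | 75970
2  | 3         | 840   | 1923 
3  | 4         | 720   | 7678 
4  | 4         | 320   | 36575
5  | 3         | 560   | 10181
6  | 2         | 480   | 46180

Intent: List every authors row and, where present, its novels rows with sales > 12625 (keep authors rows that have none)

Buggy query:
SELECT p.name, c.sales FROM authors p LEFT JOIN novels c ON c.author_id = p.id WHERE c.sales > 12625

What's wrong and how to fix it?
Bug: Filtering c.sales in WHERE discards the NULL rows produced by LEFT JOIN, turning it into an inner join

Fix: Put 'c.sales > 12625' in the JOIN's ON clause instead of WHERE

Corrected query:
SELECT p.name, c.sales FROM authors p LEFT JOIN novels c ON c.author_id = p.id AND c.sales > 12625

Result:
name    | sales
--------+------
Borges  | NULL 
Orwell  | 46180
Orwell  | 75970
Le Guin | NULL 
Tolkien | 36575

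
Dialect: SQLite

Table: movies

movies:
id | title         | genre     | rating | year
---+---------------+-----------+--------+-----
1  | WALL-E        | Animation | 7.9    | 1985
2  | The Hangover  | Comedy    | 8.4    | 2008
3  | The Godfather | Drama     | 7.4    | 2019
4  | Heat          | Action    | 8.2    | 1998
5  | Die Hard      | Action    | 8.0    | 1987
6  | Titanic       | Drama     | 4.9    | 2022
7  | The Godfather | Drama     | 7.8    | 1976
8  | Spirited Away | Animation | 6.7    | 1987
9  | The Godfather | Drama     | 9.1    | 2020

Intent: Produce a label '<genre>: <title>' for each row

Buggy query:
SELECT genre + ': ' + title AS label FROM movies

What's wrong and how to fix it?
Bug: '+' is numeric addition; on text columns SQLite converts them to 0 instead of concatenating

Fix: Use the || operator for string concatenation

Corrected query:
SELECT genre || ': ' || title AS label FROM movies

Result:
label                   
------------------------
Animation: WALL-E       
Comedy: The Hangover    
Drama: The Godfather    
Action: Heat            
Action: Die Hard        
Drama: Titanic          
Drama: The Godfather    
Animation: Spirited Away
Drama: The Godfather    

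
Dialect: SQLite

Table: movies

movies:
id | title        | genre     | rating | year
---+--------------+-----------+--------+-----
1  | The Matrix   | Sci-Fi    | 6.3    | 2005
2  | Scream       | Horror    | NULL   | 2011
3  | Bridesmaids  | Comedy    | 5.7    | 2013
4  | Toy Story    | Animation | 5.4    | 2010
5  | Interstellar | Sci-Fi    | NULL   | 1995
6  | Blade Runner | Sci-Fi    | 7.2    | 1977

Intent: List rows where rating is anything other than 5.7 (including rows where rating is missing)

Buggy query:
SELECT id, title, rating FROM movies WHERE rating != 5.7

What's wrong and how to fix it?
Bug: 'rating != 5.7' is unknown when rating is NULL, so NULL rows are silently excluded

Fix: Add an explicit OR rating IS NULL to include the missing-value rows

Corrected query:
SELECT id, title, rating FROM movies WHERE rating != 5.7 OR rating IS NULL

Result:
id | title        | rating
---+--------------+-------
1  | The Matrix   | 6.3   
2  | Scream       | NULL  
4  | Toy Story    | 5.4   
5  | Interstellar | NULL  
6  | Blade Runner | 7.2   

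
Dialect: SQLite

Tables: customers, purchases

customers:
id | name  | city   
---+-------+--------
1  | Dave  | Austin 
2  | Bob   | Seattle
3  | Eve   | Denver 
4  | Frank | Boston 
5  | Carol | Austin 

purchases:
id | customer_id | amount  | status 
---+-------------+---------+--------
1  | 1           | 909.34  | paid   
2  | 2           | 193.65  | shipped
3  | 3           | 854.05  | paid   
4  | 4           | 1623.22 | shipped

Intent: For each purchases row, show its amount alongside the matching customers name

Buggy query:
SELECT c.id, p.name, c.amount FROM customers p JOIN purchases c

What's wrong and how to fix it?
Bug: JOIN with no ON clause produces a cartesian product; every purchases row pairs with every customers row

Fix: Specify the join condition linking the foreign key to the parent id

Corrected query:
SELECT c.id, p.name, c.amount FROM customers p JOIN purchases c ON c.customer_id = p.id

Result:
id | name  | amount 
---+-------+--------
1  | Dave  | 909.34 
2  | Bob   | 193.65 
3  | Eve   | 854.05 
4  | Frank | 1623.22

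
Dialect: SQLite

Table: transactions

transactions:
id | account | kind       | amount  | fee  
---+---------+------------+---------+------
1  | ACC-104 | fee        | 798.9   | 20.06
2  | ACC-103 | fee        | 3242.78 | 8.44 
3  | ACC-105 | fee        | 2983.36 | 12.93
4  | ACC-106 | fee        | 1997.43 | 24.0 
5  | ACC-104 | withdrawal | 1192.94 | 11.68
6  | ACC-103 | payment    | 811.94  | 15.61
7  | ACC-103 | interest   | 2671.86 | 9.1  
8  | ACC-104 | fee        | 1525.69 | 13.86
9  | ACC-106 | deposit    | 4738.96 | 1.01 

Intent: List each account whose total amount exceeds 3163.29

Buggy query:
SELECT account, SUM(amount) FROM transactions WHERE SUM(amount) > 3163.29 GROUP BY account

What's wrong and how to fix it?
Bug: SUM(amount) is an aggregate, but WHERE filters rows before aggregation

Fix: Move the aggregate condition to a HAVING clause

Corrected query:
SELECT account, SUM(amount) FROM transactions GROUP BY account HAVING SUM(amount) > 3163.29

Result:
account | SUM(amount)
--------+------------
ACC-103 | 6726.58    
ACC-104 | 3517.53    
ACC-106 | 6736.39    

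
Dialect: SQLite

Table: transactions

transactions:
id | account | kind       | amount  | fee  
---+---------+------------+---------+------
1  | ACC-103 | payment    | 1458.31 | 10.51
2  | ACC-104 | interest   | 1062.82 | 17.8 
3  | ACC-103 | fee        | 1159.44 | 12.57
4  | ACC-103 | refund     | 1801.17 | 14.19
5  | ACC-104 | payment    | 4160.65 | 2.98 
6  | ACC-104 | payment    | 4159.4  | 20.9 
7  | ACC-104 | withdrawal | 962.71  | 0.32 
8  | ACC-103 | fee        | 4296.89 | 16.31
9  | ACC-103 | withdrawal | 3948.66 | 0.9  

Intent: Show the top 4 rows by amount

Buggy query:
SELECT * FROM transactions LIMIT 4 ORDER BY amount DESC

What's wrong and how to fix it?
Bug: LIMIT must come after ORDER BY

Fix: Sort with ORDER BY, then apply LIMIT

Corrected query:
SELECT * FROM transactions ORDER BY amount DESC LIMIT 4

Result:
id | account | kind       | amount  | fee  
---+---------+------------+---------+------
8  | ACC-103 | fee        | 4296.89 | 16.31
5  | ACC-104 | payment    | 4160.65 | 2.98 
6  | ACC-104 | payment    | 4159.4  | 20.9 
9  | ACC-103 | withdrawal | 3948.66 | 0.9  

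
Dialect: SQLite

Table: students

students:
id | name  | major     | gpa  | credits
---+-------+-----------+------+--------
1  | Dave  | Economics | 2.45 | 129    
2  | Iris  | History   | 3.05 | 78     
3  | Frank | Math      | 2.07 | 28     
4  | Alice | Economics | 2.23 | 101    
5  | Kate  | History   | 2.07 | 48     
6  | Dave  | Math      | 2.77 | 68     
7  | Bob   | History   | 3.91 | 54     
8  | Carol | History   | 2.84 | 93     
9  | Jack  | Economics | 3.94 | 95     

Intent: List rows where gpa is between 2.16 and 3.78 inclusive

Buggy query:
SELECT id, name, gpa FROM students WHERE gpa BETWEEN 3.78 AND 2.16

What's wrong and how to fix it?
Bug: The bounds are reversed; BETWEEN a AND b requires a <= b to match anything

Fix: Swap the bounds so the smaller value comes first

Corrected query:
SELECT id, name, gpa FROM students WHERE gpa BETWEEN 2.16 AND 3.78

Result:
id | name  | gpa 
---+-------+-----
1  | Dave  | 2.45
2  | Iris  | 3.05
4  | Alice | 2.23
6  | Dave  | 2.77
8  | Carol | 2.84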